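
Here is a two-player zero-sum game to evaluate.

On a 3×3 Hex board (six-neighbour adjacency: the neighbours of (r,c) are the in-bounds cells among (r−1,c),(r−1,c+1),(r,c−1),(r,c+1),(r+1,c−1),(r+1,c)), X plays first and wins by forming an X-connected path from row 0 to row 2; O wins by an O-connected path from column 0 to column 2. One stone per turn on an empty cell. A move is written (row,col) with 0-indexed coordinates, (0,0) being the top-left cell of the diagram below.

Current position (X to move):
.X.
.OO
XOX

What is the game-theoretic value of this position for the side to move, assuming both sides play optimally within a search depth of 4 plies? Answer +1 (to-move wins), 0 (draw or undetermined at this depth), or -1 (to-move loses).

[.X./.OO/XOX] X move#1: (0,0):-1/XX./.OO/XOX, (0,2):-1/.XX/.OO/XOX, (1,0):+1/.X./XOO/XOX*
[.X./XOO/XOX] end (terminal -1, O#2); searched .X./.OO/XOX to 4

value(.X./.OO/XOX, X) = +1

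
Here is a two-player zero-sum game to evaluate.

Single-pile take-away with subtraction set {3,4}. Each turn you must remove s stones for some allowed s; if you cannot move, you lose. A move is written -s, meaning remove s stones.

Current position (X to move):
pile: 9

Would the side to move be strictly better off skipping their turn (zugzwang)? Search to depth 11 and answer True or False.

p1 X@[9]: -3[6]-1* -4[5]-1
p2 O@[6]: -3[3]-1 -4[2]+1*
p3 X@[2] terminal -1; root [9] d11
pass branch (O moves first from the same position):
  | p1 O@[9]: -3[6]-1* -4[5]-1
  | p2 X@[6]: -3[3]-1 -4[2]+1*
  | p3 O@[2] terminal -1; root [9] d11
X moving scores -1; X passing scores +1

zugzwang(9, X) = True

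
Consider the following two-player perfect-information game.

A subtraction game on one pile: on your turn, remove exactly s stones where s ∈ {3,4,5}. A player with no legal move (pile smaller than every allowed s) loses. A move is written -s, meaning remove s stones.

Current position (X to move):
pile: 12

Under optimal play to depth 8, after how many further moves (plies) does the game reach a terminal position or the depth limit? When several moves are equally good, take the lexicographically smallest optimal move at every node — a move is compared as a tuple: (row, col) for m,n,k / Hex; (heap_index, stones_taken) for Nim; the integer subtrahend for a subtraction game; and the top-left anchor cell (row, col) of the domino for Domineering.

p1 X@[12]: -3[9]+1* -4[8]+1 -5[7]-1
p2 O@[9]: -3[6]-1* -4[5]-1 -5[4]-1
p3 X@[6]: -3[3]-1 -4[2]+1* -5[1]+1
p4 O@[2] terminal -1; root [12] d8

PV length from [12]: 3 plies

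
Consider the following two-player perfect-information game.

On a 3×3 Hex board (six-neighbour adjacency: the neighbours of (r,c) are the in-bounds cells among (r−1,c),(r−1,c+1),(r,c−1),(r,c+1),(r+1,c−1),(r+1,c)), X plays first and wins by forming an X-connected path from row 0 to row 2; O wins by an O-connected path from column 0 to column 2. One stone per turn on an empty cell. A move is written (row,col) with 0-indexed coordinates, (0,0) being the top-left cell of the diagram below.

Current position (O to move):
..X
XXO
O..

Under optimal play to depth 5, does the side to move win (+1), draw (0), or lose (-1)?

value(..X/XXO/O.., O) = +1

p1 O@[..X/XXO/O..]: (0,0)[O.X/XXO/O..]-1 (0,1)[.OX/XXO/O..]-1 (2,1)[..X/XXO/OO.]+1* (2,2)[..X/XXO/O.O]-1
p2 X@[..X/XXO/OO.] terminal -1; root [..X/XXO/O..] d5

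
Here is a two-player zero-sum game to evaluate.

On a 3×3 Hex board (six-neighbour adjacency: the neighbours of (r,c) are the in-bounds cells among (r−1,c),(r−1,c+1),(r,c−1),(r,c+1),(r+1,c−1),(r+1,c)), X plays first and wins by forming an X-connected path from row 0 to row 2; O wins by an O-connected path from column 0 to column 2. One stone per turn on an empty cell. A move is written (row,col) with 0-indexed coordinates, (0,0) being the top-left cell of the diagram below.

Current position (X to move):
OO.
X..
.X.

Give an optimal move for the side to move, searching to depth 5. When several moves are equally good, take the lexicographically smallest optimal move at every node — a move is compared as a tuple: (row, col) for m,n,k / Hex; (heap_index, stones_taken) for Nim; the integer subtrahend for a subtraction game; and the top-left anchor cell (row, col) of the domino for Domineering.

X's best at [OO./X../.X.]: (0,2)

ply 1, X at OO./X../.X. | (0,2)=+1→OOX/X../.X.*; (1,1)=-1→OO./XX./.X.; (1,2)=-1→OO./X.X/.X.; (2,0)=-1→OO./X../XX.; (2,2)=-1→OO./X../.XX
ply 2, O at OOX/X../.X. | (1,1)=-1→OOX/XO./.X.*; (1,2)=-1→OOX/X.O/.X.; (2,0)=-1→OOX/X../OX.; (2,2)=-1→OOX/X../.XO
ply 3, X at OOX/XO./.X. | (1,2)=+1→OOX/XOX/.X.*; (2,0)=-1→OOX/XO./XX.; (2,2)=-1→OOX/XO./.XX
ply 4: OOX/XOX/.X. is terminal -1 (O); from OO./X../.X. depth 5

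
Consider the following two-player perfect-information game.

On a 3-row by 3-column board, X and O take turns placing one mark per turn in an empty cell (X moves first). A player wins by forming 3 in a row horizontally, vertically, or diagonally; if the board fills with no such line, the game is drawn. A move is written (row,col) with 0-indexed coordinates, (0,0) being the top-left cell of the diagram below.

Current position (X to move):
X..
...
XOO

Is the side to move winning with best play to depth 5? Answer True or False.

X winning at [X../.../XOO]: True

ply 1, X at X../.../XOO | (0,1)=+1→XX./.../XOO*; (0,2)=+1→X.X/.../XOO; (1,0)=+1→X../X../XOO; (1,1)=+1→X../.X./XOO; (1,2)=+1→X../..X/XOO
ply 2, O at XX./.../XOO | (0,2)=-1→XXO/.../XOO*; (1,0)=-1→XX./O../XOO; (1,1)=-1→XX./.O./XOO; (1,2)=-1→XX./..O/XOO
ply 3, X at XXO/.../XOO | (1,0)=+1→XXO/X../XOO*; (1,1)=-1→XXO/.X./XOO; (1,2)=+0→XXO/..X/XOO
ply 4: XXO/X../XOO is terminal -1 (O); from X../.../XOO depth 5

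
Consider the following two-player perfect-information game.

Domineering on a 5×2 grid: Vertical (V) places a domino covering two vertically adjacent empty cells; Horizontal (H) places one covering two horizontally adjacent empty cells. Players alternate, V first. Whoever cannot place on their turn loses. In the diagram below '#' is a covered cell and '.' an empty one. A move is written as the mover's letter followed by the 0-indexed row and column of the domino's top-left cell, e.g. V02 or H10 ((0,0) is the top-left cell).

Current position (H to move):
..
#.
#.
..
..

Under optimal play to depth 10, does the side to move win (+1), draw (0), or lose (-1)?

value(../#./#./../.., H) = +1

p1 H@[../#./#./../..]: H00[##/#./#./../..]-1 H30[../#./#./##/..]+1* H40[../#./#./../##]+1
p2 V@[../#./#./##/..]: V01[.#/##/#./##/..]-1* V11[../##/##/##/..]-1
p3 H@[.#/##/#./##/..]: H40[.#/##/#./##/##]+1*
p4 V@[.#/##/#./##/##] terminal -1; root [../#./#./../..] d10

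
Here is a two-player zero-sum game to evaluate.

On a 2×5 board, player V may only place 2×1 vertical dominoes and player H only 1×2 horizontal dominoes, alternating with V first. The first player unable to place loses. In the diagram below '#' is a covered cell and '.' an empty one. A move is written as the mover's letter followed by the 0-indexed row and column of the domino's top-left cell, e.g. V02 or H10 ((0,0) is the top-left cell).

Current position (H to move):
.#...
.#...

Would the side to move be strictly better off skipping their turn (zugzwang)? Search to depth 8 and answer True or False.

zugzwang(.#.../.#..., H) = False

[.#.../.#...] H move#1: H02:-1/.###./.#...*, H03:-1/.#.##/.#..., H12:-1/.#.../.###., H13:-1/.#.../.#.##
[.###./.#...] V move#2: V00:-1/####./##..., V04:+1/.####/.#..#*
[.####/.#..#] H move#3: H12:-1/.####/.####*
[.####/.####] V move#4: V00:+1/#####/#####*
[#####/#####] end (terminal -1, H#5); searched .#.../.#... to 8
suppose H passes — search the same position with V to move:
pass> [.#.../.#...] V move#1: V00:-1/##.../##..., V02:-1/.##../.##.., V03:+1/.#.#./.#.#.*, V04:-1/.#..#/.#..#
pass> [.#.#./.#.#.] end (terminal -1, H#2); searched .#.../.#... to 8
for H: play -1, pass -1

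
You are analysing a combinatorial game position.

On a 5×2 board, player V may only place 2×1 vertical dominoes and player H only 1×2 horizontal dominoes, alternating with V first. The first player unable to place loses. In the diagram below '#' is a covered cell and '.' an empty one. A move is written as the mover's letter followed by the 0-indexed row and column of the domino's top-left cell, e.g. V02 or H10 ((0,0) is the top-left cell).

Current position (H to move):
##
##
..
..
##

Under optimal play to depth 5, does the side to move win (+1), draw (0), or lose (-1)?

value(##/##/../../##, H) = +1

ply 1, H at ##/##/../../## | H20=+1→##/##/##/../##*; H30=+1→##/##/../##/##
ply 2: ##/##/##/../## is terminal -1 (V); from ##/##/../../## depth 5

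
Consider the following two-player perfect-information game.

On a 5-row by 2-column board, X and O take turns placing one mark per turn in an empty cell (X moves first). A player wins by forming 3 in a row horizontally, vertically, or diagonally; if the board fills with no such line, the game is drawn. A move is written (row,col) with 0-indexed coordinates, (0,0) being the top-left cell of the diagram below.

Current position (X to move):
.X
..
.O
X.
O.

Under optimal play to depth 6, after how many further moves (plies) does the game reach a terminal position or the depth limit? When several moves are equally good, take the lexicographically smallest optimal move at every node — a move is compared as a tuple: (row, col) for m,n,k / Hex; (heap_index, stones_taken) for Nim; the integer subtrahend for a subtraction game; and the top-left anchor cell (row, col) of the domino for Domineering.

PV length from [.X/../.O/X./O.]: 6 plies

p1 X@[.X/../.O/X./O.]: (0,0)[XX/../.O/X./O.]-1 (1,0)[.X/X./.O/X./O.]+0* (1,1)[.X/.X/.O/X./O.]+0 (2,0)[.X/../XO/X./O.]+0 (3,1)[.X/../.O/XX/O.]+0 (4,1)[.X/../.O/X./OX]+0
p2 O@[.X/X./.O/X./O.]: (0,0)[OX/X./.O/X./O.]-1 (1,1)[.X/XO/.O/X./O.]-1 (2,0)[.X/X./OO/X./O.]+0* (3,1)[.X/X./.O/XO/O.]-1 (4,1)[.X/X./.O/X./OO]-1
p3 X@[.X/X./OO/X./O.]: (0,0)[XX/X./OO/X./O.]-1 (1,1)[.X/XX/OO/X./O.]+0* (3,1)[.X/X./OO/XX/O.]+0 (4,1)[.X/X./OO/X./OX]+0
p4 O@[.X/XX/OO/X./O.]: (0,0)[OX/XX/OO/X./O.]+0* (3,1)[.X/XX/OO/XO/O.]+0 (4,1)[.X/XX/OO/X./OO]+0
p5 X@[OX/XX/OO/X./O.]: (3,1)[OX/XX/OO/XX/O.]+0* (4,1)[OX/XX/OO/X./OX]+0
p6 O@[OX/XX/OO/XX/O.]: (4,1)[OX/XX/OO/XX/OO]+0*
p7 X@[OX/XX/OO/XX/OO] terminal +0; root [.X/../.O/X./O.] d6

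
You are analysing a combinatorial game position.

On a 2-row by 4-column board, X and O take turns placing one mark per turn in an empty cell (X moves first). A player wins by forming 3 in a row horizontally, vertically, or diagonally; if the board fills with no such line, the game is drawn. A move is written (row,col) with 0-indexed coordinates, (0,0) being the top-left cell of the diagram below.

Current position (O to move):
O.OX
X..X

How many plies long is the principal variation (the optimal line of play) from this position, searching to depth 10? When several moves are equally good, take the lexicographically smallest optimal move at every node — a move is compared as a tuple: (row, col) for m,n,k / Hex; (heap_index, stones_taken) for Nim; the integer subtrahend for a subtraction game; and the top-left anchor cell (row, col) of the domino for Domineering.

ply 1, O at O.OX/X..X | (0,1)=+1→OOOX/X..X*; (1,1)=+0→O.OX/XO.X; (1,2)=+0→O.OX/X.OX
ply 2: OOOX/X..X is terminal -1 (X); from O.OX/X..X depth 10

PV length from [O.OX/X..X]: 1 ply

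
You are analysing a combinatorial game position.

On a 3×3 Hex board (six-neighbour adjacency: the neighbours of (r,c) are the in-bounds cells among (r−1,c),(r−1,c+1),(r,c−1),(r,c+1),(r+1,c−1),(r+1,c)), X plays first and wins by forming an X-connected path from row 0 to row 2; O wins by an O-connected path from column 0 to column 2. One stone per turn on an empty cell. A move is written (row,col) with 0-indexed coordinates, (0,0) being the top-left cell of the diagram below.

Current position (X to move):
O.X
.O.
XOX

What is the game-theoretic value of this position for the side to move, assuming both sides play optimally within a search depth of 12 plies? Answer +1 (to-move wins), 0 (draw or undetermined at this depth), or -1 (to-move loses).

value(O.X/.O./XOX, X) = +1

p1 X@[O.X/.O./XOX]: (0,1)[OXX/.O./XOX]+1* (1,0)[O.X/XO./XOX]+1 (1,2)[O.X/.OX/XOX]+1
p2 O@[OXX/.O./XOX]: (1,0)[OXX/OO./XOX]-1* (1,2)[OXX/.OO/XOX]-1
p3 X@[OXX/OO./XOX]: (1,2)[OXX/OOX/XOX]+1*
p4 O@[OXX/OOX/XOX] terminal -1; root [O.X/.O./XOX] d12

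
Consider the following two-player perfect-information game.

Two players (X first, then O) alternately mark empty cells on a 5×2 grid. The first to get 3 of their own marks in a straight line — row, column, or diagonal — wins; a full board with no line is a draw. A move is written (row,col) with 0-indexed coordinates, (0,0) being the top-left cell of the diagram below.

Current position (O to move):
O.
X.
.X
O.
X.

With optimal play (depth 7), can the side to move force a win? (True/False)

[O./X./.X/O./X.] O move#1: (0,1):-1/OO/X./.X/O./X., (1,1):+0/O./XO/.X/O./X.*, (2,0):-1/O./X./OX/O./X., (3,1):+0/O./X./.X/OO/X., (4,1):-1/O./X./.X/O./XO
[O./XO/.X/O./X.] X move#2: (0,1):+0/OX/XO/.X/O./X.*, (2,0):+0/O./XO/XX/O./X., (3,1):+0/O./XO/.X/OX/X., (4,1):+0/O./XO/.X/O./XX
[OX/XO/.X/O./X.] O move#3: (2,0):+0/OX/XO/OX/O./X.*, (3,1):+0/OX/XO/.X/OO/X., (4,1):+0/OX/XO/.X/O./XO
[OX/XO/OX/O./X.] X move#4: (3,1):+0/OX/XO/OX/OX/X.*, (4,1):+0/OX/XO/OX/O./XX
[OX/XO/OX/OX/X.] O move#5: (4,1):+0/OX/XO/OX/OX/XO*
[OX/XO/OX/OX/XO] end (terminal +0, X#6); searched O./X./.X/O./X. to 7

O winning at [O./X./.X/O./X.]: False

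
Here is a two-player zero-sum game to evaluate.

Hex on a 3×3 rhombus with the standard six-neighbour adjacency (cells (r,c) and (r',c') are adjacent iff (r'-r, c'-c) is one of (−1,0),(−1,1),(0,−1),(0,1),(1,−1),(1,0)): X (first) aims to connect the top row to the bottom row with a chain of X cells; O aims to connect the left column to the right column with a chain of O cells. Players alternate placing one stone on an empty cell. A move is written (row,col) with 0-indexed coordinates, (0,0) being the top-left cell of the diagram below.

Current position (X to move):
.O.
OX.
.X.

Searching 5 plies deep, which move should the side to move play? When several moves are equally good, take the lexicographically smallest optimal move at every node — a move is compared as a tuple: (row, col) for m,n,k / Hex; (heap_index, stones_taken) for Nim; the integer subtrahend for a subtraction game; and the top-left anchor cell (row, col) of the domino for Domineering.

[.O./OX./.X.] X move#1: (0,0):-1/XO./OX./.X., (0,2):+1/.OX/OX./.X.*, (1,2):-1/.O./OXX/.X., (2,0):-1/.O./OX./XX., (2,2):-1/.O./OX./.XX
[.OX/OX./.X.] end (terminal -1, O#2); searched .O./OX./.X. to 5

X's best at [.O./OX./.X.]: (0,2)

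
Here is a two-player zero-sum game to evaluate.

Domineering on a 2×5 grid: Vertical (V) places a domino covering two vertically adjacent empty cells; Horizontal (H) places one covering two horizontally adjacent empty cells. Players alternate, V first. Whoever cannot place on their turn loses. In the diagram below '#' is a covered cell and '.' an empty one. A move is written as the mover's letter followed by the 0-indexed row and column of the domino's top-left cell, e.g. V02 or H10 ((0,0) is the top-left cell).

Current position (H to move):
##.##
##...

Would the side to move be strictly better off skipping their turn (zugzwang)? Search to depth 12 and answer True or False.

p1 H@[##.##/##...]: H12[##.##/####.]+1* H13[##.##/##.##]-1
p2 V@[##.##/####.] terminal -1; root [##.##/##...] d12
if H skipped the turn, V would face:
~ p1 V@[##.##/##...]: V02[#####/###..]-1*
~ p2 H@[#####/###..]: H13[#####/#####]+1*
~ p3 V@[#####/#####] terminal -1; root [##.##/##...] d12
compare (H): move=+1 vs pass=+1

zugzwang(##.##/##..., H) = False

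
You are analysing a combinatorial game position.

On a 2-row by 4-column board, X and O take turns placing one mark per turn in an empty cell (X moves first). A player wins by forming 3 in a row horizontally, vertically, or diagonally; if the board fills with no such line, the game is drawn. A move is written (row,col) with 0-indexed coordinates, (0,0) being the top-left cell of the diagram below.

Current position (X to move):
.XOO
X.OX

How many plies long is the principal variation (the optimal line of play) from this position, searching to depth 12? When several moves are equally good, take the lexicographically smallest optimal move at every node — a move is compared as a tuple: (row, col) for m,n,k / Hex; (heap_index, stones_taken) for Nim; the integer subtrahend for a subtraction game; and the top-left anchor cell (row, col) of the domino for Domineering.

ply 1, X at .XOO/X.OX | (0,0)=+0→XXOO/X.OX*; (1,1)=+0→.XOO/XXOX
ply 2, O at XXOO/X.OX | (1,1)=+0→XXOO/XOOX*
ply 3: XXOO/XOOX is terminal +0 (X); from .XOO/X.OX depth 12

PV length from [.XOO/X.OX]: 2 plies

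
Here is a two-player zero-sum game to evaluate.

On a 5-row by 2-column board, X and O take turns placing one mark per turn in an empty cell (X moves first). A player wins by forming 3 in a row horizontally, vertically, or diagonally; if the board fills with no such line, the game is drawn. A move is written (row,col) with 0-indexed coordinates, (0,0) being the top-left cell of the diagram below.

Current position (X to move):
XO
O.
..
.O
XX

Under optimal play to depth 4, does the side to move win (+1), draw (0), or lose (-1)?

[XO/O./../.O/XX] X move#1: (1,1):+0/XO/OX/../.O/XX*, (2,0):+0/XO/O./X./.O/XX, (2,1):+0/XO/O./.X/.O/XX, (3,0):+0/XO/O./../XO/XX
[XO/OX/../.O/XX] O move#2: (2,0):+0/XO/OX/O./.O/XX*, (2,1):+0/XO/OX/.O/.O/XX, (3,0):+0/XO/OX/../OO/XX
[XO/OX/O./.O/XX] X move#3: (2,1):-1/XO/OX/OX/.O/XX, (3,0):+0/XO/OX/O./XO/XX*
[XO/OX/O./XO/XX] O move#4: (2,1):+0/XO/OX/OO/XO/XX*
[XO/OX/OO/XO/XX] end (terminal +0, X#5); searched XO/O./../.O/XX to 4

value(XO/O./../.O/XX, X) = 0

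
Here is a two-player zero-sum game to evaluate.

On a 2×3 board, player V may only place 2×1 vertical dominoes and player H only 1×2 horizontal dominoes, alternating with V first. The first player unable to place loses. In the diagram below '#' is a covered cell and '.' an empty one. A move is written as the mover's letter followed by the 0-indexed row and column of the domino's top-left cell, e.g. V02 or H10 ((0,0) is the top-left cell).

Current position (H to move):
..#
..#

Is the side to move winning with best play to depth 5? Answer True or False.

H winning at [..#/..#]: True

[..#/..#] H move#1: H00:+1/###/..#*, H10:+1/..#/###
[###/..#] end (terminal -1, V#2); searched ..#/..# to 5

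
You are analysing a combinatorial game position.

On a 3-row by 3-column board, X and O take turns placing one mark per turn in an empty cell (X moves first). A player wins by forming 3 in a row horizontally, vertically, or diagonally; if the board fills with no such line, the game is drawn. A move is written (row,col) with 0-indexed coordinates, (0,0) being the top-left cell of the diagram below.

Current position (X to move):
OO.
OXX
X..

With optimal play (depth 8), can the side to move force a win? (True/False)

[OO./OXX/X..] X move#1: (0,2):+1/OOX/OXX/X..*, (2,1):-1/OO./OXX/XX., (2,2):-1/OO./OXX/X.X
[OOX/OXX/X..] end (terminal -1, O#2); searched OO./OXX/X.. to 8

X winning at [OO./OXX/X..]: True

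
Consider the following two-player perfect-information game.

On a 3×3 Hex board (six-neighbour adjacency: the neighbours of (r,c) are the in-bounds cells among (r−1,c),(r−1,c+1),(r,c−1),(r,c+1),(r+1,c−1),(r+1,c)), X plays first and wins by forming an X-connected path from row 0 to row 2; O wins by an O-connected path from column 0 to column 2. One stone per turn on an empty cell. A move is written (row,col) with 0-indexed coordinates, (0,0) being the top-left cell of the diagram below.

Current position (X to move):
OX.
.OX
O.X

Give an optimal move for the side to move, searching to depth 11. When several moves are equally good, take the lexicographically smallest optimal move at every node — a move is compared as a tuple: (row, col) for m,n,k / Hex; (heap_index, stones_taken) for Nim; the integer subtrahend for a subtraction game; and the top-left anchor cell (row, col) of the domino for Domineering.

X's best at [OX./.OX/O.X]: (0,2)

p1 X@[OX./.OX/O.X]: (0,2)[OXX/.OX/O.X]+1* (1,0)[OX./XOX/O.X]-1 (2,1)[OX./.OX/OXX]-1
p2 O@[OXX/.OX/O.X] terminal -1; root [OX./.OX/O.X] d11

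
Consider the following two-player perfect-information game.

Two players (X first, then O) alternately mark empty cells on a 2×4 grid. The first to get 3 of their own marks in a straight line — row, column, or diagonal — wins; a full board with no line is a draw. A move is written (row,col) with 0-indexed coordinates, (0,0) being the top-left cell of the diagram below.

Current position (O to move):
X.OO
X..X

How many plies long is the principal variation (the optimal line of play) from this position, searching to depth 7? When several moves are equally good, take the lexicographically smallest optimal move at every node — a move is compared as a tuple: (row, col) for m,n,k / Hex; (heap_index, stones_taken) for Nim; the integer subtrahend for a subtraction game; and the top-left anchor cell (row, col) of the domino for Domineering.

PV length from [X.OO/X..X]: 1 ply

[X.OO/X..X] O move#1: (0,1):+1/XOOO/X..X*, (1,1):+0/X.OO/XO.X, (1,2):+0/X.OO/X.OX
[XOOO/X..X] end (terminal -1, X#2); searched X.OO/X..X to 7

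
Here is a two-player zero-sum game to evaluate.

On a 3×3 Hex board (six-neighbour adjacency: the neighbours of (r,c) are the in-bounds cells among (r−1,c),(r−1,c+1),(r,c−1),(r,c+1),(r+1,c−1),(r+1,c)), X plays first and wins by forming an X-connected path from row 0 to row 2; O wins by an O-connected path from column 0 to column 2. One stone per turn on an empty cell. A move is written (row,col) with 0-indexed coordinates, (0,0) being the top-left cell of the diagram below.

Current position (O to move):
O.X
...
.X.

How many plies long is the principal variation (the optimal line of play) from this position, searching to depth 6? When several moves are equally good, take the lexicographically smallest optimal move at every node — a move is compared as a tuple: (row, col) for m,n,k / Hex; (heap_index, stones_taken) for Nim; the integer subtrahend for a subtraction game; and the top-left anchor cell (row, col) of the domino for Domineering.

ply 1, O at O.X/.../.X. | (0,1)=-1→OOX/.../.X.*; (1,0)=-1→O.X/O../.X.; (1,1)=-1→O.X/.O./.X.; (1,2)=-1→O.X/..O/.X.; (2,0)=-1→O.X/.../OX.; (2,2)=-1→O.X/.../.XO
ply 2, X at OOX/.../.X. | (1,0)=+1→OOX/X../.X.*; (1,1)=+1→OOX/.X./.X.; (1,2)=+1→OOX/..X/.X.; (2,0)=+1→OOX/.../XX.; (2,2)=+1→OOX/.../.XX
ply 3, O at OOX/X../.X. | (1,1)=-1→OOX/XO./.X.*; (1,2)=-1→OOX/X.O/.X.; (2,0)=-1→OOX/X../OX.; (2,2)=-1→OOX/X../.XO
ply 4, X at OOX/XO./.X. | (1,2)=+1→OOX/XOX/.X.*; (2,0)=-1→OOX/XO./XX.; (2,2)=-1→OOX/XO./.XX
ply 5: OOX/XOX/.X. is terminal -1 (O); from O.X/.../.X. depth 6

PV length from [O.X/.../.X.]: 4 plies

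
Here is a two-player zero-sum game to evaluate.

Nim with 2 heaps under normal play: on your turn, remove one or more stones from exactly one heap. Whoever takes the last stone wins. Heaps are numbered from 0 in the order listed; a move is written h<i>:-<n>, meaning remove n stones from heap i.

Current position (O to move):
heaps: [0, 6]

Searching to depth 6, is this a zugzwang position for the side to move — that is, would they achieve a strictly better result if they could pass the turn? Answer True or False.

zugzwang((0,6), O) = False

ply 1, O at (0,6) | h1:-1=-1→(0,5); h1:-2=-1→(0,4); h1:-3=-1→(0,3); h1:-4=-1→(0,2); h1:-5=-1→(0,1); h1:-6=+1→(0,0)*
ply 2: (0,0) is terminal -1 (X); from (0,6) depth 6
suppose O passes — search the same position with X to move:
pass> ply 1, X at (0,6) | h1:-1=-1→(0,5); h1:-2=-1→(0,4); h1:-3=-1→(0,3); h1:-4=-1→(0,2); h1:-5=-1→(0,1); h1:-6=+1→(0,0)*
pass> ply 2: (0,0) is terminal -1 (O); from (0,6) depth 6
for O: play +1, pass -1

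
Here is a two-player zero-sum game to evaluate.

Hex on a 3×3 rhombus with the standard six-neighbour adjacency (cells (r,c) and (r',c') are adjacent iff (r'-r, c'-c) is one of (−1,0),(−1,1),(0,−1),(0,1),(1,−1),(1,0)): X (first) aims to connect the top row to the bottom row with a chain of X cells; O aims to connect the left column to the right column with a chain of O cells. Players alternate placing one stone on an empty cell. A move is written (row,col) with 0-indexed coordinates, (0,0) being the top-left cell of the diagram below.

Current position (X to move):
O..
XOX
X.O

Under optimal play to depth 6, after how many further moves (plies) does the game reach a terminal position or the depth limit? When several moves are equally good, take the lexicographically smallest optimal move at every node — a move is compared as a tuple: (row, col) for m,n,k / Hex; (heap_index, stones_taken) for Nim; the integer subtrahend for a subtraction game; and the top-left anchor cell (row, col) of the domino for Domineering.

PV length from [O../XOX/X.O]: 1 ply

[O../XOX/X.O] X move#1: (0,1):+1/OX./XOX/X.O*, (0,2):+1/O.X/XOX/X.O, (2,1):+1/O../XOX/XXO
[OX./XOX/X.O] end (terminal -1, O#2); searched O../XOX/X.O to 6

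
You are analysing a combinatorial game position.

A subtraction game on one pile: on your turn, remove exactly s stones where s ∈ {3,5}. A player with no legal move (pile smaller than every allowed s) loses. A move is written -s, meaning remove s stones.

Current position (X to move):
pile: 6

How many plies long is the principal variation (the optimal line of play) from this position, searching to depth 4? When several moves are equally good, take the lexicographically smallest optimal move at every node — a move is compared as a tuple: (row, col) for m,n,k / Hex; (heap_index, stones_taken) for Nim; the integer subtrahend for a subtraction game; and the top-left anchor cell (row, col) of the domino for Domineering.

PV length from [6]: 1 ply

ply 1, X at 6 | -3=-1→3; -5=+1→1*
ply 2: 1 is terminal -1 (O); from 6 depth 4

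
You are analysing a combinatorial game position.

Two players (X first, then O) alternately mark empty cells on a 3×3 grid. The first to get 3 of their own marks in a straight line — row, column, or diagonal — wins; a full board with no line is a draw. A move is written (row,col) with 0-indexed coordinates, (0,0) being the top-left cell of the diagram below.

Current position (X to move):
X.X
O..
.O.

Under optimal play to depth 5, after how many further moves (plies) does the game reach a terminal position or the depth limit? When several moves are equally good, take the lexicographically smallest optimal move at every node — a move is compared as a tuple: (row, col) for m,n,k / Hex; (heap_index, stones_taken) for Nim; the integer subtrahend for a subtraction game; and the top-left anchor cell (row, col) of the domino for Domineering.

p1 X@[X.X/O../.O.]: (0,1)[XXX/O../.O.]+1* (1,1)[X.X/OX./.O.]+1 (1,2)[X.X/O.X/.O.]+1 (2,0)[X.X/O../XO.]+1 (2,2)[X.X/O../.OX]+1
p2 O@[XXX/O../.O.] terminal -1; root [X.X/O../.O.] d5

PV length from [X.X/O../.O.]: 1 ply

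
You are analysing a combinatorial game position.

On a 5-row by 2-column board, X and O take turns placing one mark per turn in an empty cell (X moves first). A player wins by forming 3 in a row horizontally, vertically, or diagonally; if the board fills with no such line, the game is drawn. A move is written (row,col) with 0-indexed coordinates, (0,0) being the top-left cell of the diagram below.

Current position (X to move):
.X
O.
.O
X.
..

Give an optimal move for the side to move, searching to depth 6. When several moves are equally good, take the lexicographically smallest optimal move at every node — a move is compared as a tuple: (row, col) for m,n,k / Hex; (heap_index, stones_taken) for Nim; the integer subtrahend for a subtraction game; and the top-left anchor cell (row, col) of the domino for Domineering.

[.X/O./.O/X./..] X move#1: (0,0):-1/XX/O./.O/X./.., (1,1):+0/.X/OX/.O/X./..*, (2,0):+0/.X/O./XO/X./.., (3,1):+0/.X/O./.O/XX/.., (4,0):-1/.X/O./.O/X./X., (4,1):+0/.X/O./.O/X./.X
[.X/OX/.O/X./..] O move#2: (0,0):+0/OX/OX/.O/X./..*, (2,0):+0/.X/OX/OO/X./.., (3,1):+0/.X/OX/.O/XO/.., (4,0):+0/.X/OX/.O/X./O., (4,1):+0/.X/OX/.O/X./.O
[OX/OX/.O/X./..] X move#3: (2,0):+0/OX/OX/XO/X./..*, (3,1):-1/OX/OX/.O/XX/.., (4,0):-1/OX/OX/.O/X./X., (4,1):-1/OX/OX/.O/X./.X
[OX/OX/XO/X./..] O move#4: (3,1):-1/OX/OX/XO/XO/.., (4,0):+0/OX/OX/XO/X./O.*, (4,1):-1/OX/OX/XO/X./.O
[OX/OX/XO/X./O.] X move#5: (3,1):+0/OX/OX/XO/XX/O.*, (4,1):+0/OX/OX/XO/X./OX
[OX/OX/XO/XX/O.] O move#6: (4,1):+0/OX/OX/XO/XX/OO*
[OX/OX/XO/XX/OO] end (terminal +0, X#7); searched .X/O./.O/X./.. to 6

X's best at [.X/O./.O/X./..]: (1,1)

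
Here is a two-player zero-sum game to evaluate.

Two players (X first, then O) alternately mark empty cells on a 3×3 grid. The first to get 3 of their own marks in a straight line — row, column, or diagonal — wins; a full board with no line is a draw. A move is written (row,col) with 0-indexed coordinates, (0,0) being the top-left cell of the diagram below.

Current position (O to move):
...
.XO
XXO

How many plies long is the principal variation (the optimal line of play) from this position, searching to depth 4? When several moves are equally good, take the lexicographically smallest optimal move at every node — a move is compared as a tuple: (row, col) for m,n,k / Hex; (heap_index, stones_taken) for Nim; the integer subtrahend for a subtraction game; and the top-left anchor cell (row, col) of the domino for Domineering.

PV length from [.../.XO/XXO]: 1 ply

ply 1, O at .../.XO/XXO | (0,0)=-1→O../.XO/XXO; (0,1)=-1→.O./.XO/XXO; (0,2)=+1→..O/.XO/XXO*; (1,0)=-1→.../OXO/XXO
ply 2: ..O/.XO/XXO is terminal -1 (X); from .../.XO/XXO depth 4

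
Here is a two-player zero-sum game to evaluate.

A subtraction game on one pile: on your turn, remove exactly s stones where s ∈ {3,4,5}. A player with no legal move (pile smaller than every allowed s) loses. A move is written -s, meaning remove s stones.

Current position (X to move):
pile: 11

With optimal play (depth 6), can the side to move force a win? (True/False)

X winning at [11]: True

p1 X@[11]: -3[8]+1* -4[7]-1 -5[6]-1
p2 O@[8]: -3[5]-1* -4[4]-1 -5[3]-1
p3 X@[5]: -3[2]+1* -4[1]+1 -5[0]+1
p4 O@[2] terminal -1; root [11] d6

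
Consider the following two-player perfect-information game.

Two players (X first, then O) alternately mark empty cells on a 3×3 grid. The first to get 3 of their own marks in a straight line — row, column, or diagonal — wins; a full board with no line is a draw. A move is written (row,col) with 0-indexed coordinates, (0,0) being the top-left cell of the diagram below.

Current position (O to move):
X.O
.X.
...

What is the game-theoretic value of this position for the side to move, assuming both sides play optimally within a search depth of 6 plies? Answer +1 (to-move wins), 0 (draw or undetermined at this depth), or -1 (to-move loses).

p1 O@[X.O/.X./...]: (0,1)[XOO/.X./...]-1 (1,0)[X.O/OX./...]-1 (1,2)[X.O/.XO/...]-1 (2,0)[X.O/.X./O..]-1 (2,1)[X.O/.X./.O.]-1 (2,2)[X.O/.X./..O]+0*
p2 X@[X.O/.X./..O]: (0,1)[XXO/.X./..O]-1 (1,0)[X.O/XX./..O]-1 (1,2)[X.O/.XX/..O]+0* (2,0)[X.O/.X./X.O]-1 (2,1)[X.O/.X./.XO]-1
p3 O@[X.O/.XX/..O]: (0,1)[XOO/.XX/..O]-1 (1,0)[X.O/OXX/..O]+0* (2,0)[X.O/.XX/O.O]-1 (2,1)[X.O/.XX/.OO]-1
p4 X@[X.O/OXX/..O]: (0,1)[XXO/OXX/..O]+0* (2,0)[X.O/OXX/X.O]+0 (2,1)[X.O/OXX/.XO]+0
p5 O@[XXO/OXX/..O]: (2,0)[XXO/OXX/O.O]-1 (2,1)[XXO/OXX/.OO]+0*
p6 X@[XXO/OXX/.OO]: (2,0)[XXO/OXX/XOO]+0*
p7 O@[XXO/OXX/XOO] terminal +0; root [X.O/.X./...] d6

value(X.O/.X./..., O) = 0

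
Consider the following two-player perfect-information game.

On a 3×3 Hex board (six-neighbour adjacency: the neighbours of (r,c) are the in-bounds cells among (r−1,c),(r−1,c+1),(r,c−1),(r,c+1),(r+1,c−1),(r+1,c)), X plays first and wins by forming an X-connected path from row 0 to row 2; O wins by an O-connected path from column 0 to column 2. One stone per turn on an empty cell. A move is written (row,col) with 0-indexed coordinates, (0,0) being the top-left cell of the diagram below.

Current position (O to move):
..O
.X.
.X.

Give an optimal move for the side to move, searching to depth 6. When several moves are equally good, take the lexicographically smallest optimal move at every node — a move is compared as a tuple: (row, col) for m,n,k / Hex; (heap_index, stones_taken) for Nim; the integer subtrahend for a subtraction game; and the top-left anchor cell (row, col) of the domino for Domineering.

[..O/.X./.X.] O move#1: (0,0):-1/O.O/.X./.X., (0,1):+1/.OO/.X./.X.*, (1,0):-1/..O/OX./.X., (1,2):-1/..O/.XO/.X., (2,0):-1/..O/.X./OX., (2,2):-1/..O/.X./.XO
[.OO/.X./.X.] X move#2: (0,0):-1/XOO/.X./.X.*, (1,0):-1/.OO/XX./.X., (1,2):-1/.OO/.XX/.X., (2,0):-1/.OO/.X./XX., (2,2):-1/.OO/.X./.XX
[XOO/.X./.X.] O move#3: (1,0):+1/XOO/OX./.X.*, (1,2):-1/XOO/.XO/.X., (2,0):-1/XOO/.X./OX., (2,2):-1/XOO/.X./.XO
[XOO/OX./.X.] end (terminal -1, X#4); searched ..O/.X./.X. to 6

O's best at [..O/.X./.X.]: (0,1)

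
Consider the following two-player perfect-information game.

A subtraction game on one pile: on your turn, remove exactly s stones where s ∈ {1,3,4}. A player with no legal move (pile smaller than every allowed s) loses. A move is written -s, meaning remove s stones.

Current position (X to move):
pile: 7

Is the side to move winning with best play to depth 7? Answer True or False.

p1 X@[7]: -1[6]-1* -3[4]-1 -4[3]-1
p2 O@[6]: -1[5]-1 -3[3]-1 -4[2]+1*
p3 X@[2]: -1[1]-1*
p4 O@[1]: -1[0]+1*
p5 X@[0] terminal -1; root [7] d7

X winning at [7]: False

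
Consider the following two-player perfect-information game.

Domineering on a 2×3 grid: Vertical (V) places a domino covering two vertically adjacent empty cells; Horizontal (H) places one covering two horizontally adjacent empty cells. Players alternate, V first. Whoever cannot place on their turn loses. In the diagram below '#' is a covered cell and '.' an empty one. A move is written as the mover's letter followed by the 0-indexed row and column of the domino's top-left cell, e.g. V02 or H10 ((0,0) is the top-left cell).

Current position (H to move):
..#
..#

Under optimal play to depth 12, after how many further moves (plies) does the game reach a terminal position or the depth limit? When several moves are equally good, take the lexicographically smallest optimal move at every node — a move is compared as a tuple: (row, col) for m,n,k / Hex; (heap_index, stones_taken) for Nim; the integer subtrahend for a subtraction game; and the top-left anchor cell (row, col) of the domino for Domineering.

PV length from [..#/..#]: 1 ply

ply 1, H at ..#/..# | H00=+1→###/..#*; H10=+1→..#/###
ply 2: ###/..# is terminal -1 (V); from ..#/..# depth 12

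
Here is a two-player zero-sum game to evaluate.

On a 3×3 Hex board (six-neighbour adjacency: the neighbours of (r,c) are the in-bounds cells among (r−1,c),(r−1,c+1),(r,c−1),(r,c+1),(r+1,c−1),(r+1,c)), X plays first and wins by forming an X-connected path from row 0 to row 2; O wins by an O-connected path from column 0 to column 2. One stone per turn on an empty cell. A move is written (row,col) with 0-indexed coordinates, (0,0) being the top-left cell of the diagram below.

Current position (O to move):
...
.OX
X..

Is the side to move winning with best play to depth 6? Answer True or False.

p1 O@[.../.OX/X..]: (0,0)[O../.OX/X..]-1* (0,1)[.O./.OX/X..]-1 (0,2)[..O/.OX/X..]-1 (1,0)[.../OOX/X..]-1 (2,1)[.../.OX/XO.]-1 (2,2)[.../.OX/X.O]-1
p2 X@[O../.OX/X..]: (0,1)[OX./.OX/X..]+1* (0,2)[O.X/.OX/X..]+1 (1,0)[O../XOX/X..]+1 (2,1)[O../.OX/XX.]-1 (2,2)[O../.OX/X.X]-1
p3 O@[OX./.OX/X..]: (0,2)[OXO/.OX/X..]-1* (1,0)[OX./OOX/X..]-1 (2,1)[OX./.OX/XO.]-1 (2,2)[OX./.OX/X.O]-1
p4 X@[OXO/.OX/X..]: (1,0)[OXO/XOX/X..]+1* (2,1)[OXO/.OX/XX.]-1 (2,2)[OXO/.OX/X.X]-1
p5 O@[OXO/XOX/X..] terminal -1; root [.../.OX/X..] d6

O winning at [.../.OX/X..]: False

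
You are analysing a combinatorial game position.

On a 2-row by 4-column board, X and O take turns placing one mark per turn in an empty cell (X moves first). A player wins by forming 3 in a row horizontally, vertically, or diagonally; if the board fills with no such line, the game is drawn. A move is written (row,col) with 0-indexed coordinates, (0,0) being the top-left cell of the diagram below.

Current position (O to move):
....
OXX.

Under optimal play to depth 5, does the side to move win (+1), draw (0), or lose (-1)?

value(..../OXX., O) = 0

ply 1, O at ..../OXX. | (0,0)=-1→O.../OXX.; (0,1)=-1→.O../OXX.; (0,2)=-1→..O./OXX.; (0,3)=-1→...O/OXX.; (1,3)=+0→..../OXXO*
ply 2, X at ..../OXXO | (0,0)=+0→X.../OXXO*; (0,1)=+0→.X../OXXO; (0,2)=+0→..X./OXXO; (0,3)=+0→...X/OXXO
ply 3, O at X.../OXXO | (0,1)=+0→XO../OXXO*; (0,2)=+0→X.O./OXXO; (0,3)=+0→X..O/OXXO
ply 4, X at XO../OXXO | (0,2)=+0→XOX./OXXO*; (0,3)=+0→XO.X/OXXO
ply 5, O at XOX./OXXO | (0,3)=+0→XOXO/OXXO*
ply 6: XOXO/OXXO is terminal +0 (X); from ..../OXX. depth 5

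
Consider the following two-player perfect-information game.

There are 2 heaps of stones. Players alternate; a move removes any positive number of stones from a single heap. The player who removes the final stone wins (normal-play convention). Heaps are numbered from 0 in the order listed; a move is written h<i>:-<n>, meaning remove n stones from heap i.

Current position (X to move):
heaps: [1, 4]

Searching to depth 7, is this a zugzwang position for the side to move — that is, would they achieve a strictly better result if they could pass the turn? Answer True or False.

zugzwang((1,4), X) = False

ply 1, X at (1,4) | h0:-1=-1→(0,4); h1:-1=-1→(1,3); h1:-2=-1→(1,2); h1:-3=+1→(1,1)*; h1:-4=-1→(1,0)
ply 2, O at (1,1) | h0:-1=-1→(0,1)*; h1:-1=-1→(1,0)
ply 3, X at (0,1) | h1:-1=+1→(0,0)*
ply 4: (0,0) is terminal -1 (O); from (1,4) depth 7
pass branch (O moves first from the same position):
  | ply 1, O at (1,4) | h0:-1=-1→(0,4); h1:-1=-1→(1,3); h1:-2=-1→(1,2); h1:-3=+1→(1,1)*; h1:-4=-1→(1,0)
  | ply 2, X at (1,1) | h0:-1=-1→(0,1)*; h1:-1=-1→(1,0)
  | ply 3, O at (0,1) | h1:-1=+1→(0,0)*
  | ply 4: (0,0) is terminal -1 (X); from (1,4) depth 7
X moving scores +1; X passing scores -1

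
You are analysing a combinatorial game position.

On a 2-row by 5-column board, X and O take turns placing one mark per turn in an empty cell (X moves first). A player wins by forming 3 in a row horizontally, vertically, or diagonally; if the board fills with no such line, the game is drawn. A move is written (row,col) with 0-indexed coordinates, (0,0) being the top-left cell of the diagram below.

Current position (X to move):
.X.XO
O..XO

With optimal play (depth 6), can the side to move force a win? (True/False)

ply 1, X at .X.XO/O..XO | (0,0)=+0→XX.XO/O..XO; (0,2)=+1→.XXXO/O..XO*; (1,1)=+1→.X.XO/OX.XO; (1,2)=+1→.X.XO/O.XXO
ply 2: .XXXO/O..XO is terminal -1 (O); from .X.XO/O..XO depth 6

X winning at [.X.XO/O..XO]: True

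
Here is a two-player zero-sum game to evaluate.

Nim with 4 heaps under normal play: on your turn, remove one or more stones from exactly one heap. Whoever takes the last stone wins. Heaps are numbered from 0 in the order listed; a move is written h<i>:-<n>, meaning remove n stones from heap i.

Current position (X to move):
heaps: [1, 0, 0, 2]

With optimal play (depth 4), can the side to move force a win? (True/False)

X winning at [(1,0,0,2)]: True

p1 X@[(1,0,0,2)]: h0:-1[(0,0,0,2)]-1 h3:-1[(1,0,0,1)]+1* h3:-2[(1,0,0,0)]-1
p2 O@[(1,0,0,1)]: h0:-1[(0,0,0,1)]-1* h3:-1[(1,0,0,0)]-1
p3 X@[(0,0,0,1)]: h3:-1[(0,0,0,0)]+1*
p4 O@[(0,0,0,0)] terminal -1; root [(1,0,0,2)] d4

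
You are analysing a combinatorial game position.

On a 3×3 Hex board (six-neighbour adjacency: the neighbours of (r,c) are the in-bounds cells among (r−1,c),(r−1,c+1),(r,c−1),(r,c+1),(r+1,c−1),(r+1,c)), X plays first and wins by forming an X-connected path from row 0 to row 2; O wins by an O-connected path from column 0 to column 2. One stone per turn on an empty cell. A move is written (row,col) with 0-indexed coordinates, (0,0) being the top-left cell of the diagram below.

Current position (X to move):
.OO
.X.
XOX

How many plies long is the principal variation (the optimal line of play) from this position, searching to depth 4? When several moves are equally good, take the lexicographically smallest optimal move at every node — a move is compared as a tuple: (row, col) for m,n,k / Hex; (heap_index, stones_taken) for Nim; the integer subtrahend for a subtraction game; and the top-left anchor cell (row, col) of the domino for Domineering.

ply 1, X at .OO/.X./XOX | (0,0)=-1→XOO/.X./XOX*; (1,0)=-1→.OO/XX./XOX; (1,2)=-1→.OO/.XX/XOX
ply 2, O at XOO/.X./XOX | (1,0)=+1→XOO/OX./XOX*; (1,2)=-1→XOO/.XO/XOX
ply 3: XOO/OX./XOX is terminal -1 (X); from .OO/.X./XOX depth 4

PV length from [.OO/.X./XOX]: 2 plies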